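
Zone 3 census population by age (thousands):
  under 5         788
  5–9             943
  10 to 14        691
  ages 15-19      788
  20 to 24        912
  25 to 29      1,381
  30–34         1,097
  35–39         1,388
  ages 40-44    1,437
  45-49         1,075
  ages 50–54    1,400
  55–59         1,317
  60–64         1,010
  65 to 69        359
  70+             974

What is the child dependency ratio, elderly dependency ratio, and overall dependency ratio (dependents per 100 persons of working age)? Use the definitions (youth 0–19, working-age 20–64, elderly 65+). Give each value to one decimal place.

0–19: 788 + 943 + 691 + 788 = 3,210
20–64: 912 + 1,381 + 1,097 + 1,388 + 1,437 + 1,075 + 1,400 + 1,317 + 1,010 = 11,017
65+: 359 + 974 = 1,333
Youth dependency ratio = 3,210 / 11,017 × 100 = 29.1
Old-age dependency ratio = 1,333 / 11,017 × 100 = 12.1
Total dependency ratio = (3,210 + 1,333) / 11,017 × 100 = 4,543 / 11,017 × 100 = 41.2

Youth dependency ratio: 29.1
Old-age dependency ratio: 12.1
Total dependency ratio: 41.2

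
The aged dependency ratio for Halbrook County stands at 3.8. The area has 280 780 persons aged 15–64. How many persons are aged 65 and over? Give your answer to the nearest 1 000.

Aged 65 and over: 11 000

Old-age dependency ratio = elderly / working-age × 100
3.8 = E / 280 780 × 100
⇒ 11 000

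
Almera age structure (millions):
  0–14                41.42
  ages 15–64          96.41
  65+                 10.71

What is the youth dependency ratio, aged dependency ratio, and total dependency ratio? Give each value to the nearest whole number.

Youth dependency ratio: 43
Old-age dependency ratio: 11
Total dependency ratio: 54

Youth dependency ratio = 41.42 / 96.41 × 100 = 43
Old-age dependency ratio = 10.71 / 96.41 × 100 = 11
Total dependency ratio = (41.42 + 10.71) / 96.41 × 100 = 52.13 / 96.41 × 100 = 54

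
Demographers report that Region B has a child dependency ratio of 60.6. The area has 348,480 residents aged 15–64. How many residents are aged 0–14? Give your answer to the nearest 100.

Youth dependency ratio = youth / working-age × 100
60.6 = Y / 348,480 × 100
⇒ 211,200

Aged 0–14: 211,200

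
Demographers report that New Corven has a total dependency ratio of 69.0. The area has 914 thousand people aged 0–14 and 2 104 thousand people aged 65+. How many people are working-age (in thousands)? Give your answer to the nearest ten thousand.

Working-age: 4 370

Total dependency ratio = (youth + elderly) / working-age × 100
69.0 = (914 + 2 104) / W × 100
⇒ 4 370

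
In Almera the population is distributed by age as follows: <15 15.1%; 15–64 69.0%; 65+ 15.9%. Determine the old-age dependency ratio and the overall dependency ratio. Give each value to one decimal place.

Old-age dependency ratio = 15.9 / 69.0 × 100 = 23.0
Total dependency ratio = (15.1 + 15.9) / 69.0 × 100 = 31.0 / 69.0 × 100 = 44.9

Old-age dependency ratio: 23.0
Total dependency ratio: 44.9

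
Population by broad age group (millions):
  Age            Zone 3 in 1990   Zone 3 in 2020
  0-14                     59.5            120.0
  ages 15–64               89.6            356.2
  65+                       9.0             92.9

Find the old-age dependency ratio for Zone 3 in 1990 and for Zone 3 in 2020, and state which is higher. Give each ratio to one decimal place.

Zone 3 in 1990: 9.0 / 89.6 × 100 = 10.0
Zone 3 in 2020: 92.9 / 356.2 × 100 = 26.1

Zone 3 in 1990: 10.0
Zone 3 in 2020: 26.1
Higher: Zone 3 in 2020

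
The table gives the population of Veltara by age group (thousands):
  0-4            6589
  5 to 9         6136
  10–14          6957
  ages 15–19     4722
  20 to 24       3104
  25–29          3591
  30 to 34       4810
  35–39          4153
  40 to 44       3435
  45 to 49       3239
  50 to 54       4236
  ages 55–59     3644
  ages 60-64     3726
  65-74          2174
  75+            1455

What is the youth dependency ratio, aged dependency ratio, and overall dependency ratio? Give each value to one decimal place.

0–14: 6589 + 6136 + 6957 = 19682
15–64: 4722 + 3104 + 3591 + 4810 + 4153 + 3435 + 3239 + 4236 + 3644 + 3726 = 38660
65+: 2174 + 1455 = 3629
Youth dependency ratio = 19682 / 38660 × 100 = 50.9
Old-age dependency ratio = 3629 / 38660 × 100 = 9.4
Total dependency ratio = (19682 + 3629) / 38660 × 100 = 23311 / 38660 × 100 = 60.3

Youth dependency ratio: 50.9
Old-age dependency ratio: 9.4
Total dependency ratio: 60.3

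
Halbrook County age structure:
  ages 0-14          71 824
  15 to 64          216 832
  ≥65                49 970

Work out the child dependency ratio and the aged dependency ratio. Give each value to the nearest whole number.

Youth dependency ratio: 33
Old-age dependency ratio: 23

Youth dependency ratio = 71 824 / 216 832 × 100 = 33
Old-age dependency ratio = 49 970 / 216 832 × 100 = 23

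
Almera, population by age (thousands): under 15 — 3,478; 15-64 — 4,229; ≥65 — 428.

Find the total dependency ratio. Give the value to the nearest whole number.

Total dependency ratio: 92

Total dependency ratio = (3,478 + 428) / 4,229 × 100 = 3,906 / 4,229 × 100 = 92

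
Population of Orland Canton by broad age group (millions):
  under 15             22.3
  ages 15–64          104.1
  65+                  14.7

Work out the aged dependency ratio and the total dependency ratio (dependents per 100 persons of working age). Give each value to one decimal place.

Old-age dependency ratio: 14.1
Total dependency ratio: 35.5

Old-age dependency ratio = 14.7 / 104.1 × 100 = 14.1
Total dependency ratio = (22.3 + 14.7) / 104.1 × 100 = 37.0 / 104.1 × 100 = 35.5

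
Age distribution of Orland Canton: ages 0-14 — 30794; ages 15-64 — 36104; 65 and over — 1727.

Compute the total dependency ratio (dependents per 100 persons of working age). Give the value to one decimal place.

Total dependency ratio = (30794 + 1727) / 36104 × 100 = 32521 / 36104 × 100 = 90.1

Total dependency ratio: 90.1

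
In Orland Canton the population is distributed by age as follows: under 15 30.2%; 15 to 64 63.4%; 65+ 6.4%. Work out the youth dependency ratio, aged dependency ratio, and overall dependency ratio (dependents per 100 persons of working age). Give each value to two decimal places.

Youth dependency ratio: 47.63
Old-age dependency ratio: 10.09
Total dependency ratio: 57.73

Youth dependency ratio = 30.2 / 63.4 × 100 = 47.63
Old-age dependency ratio = 6.4 / 63.4 × 100 = 10.09
Total dependency ratio = (30.2 + 6.4) / 63.4 × 100 = 36.6 / 63.4 × 100 = 57.73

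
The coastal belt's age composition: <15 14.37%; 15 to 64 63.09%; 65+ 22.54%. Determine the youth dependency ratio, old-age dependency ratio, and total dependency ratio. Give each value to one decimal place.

Youth dependency ratio: 22.8
Old-age dependency ratio: 35.7
Total dependency ratio: 58.5

Youth dependency ratio = 14.37 / 63.09 × 100 = 22.8
Old-age dependency ratio = 22.54 / 63.09 × 100 = 35.7
Total dependency ratio = (14.37 + 22.54) / 63.09 × 100 = 36.91 / 63.09 × 100 = 58.5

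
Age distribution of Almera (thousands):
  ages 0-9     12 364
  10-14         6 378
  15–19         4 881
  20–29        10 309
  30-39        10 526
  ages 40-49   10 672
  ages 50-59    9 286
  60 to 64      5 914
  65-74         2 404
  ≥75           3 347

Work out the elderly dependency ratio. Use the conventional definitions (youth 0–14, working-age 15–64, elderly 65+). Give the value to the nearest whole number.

0–14: 12 364 + 6 378 = 18 742
15–64: 4 881 + 10 309 + 10 526 + 10 672 + 9 286 + 5 914 = 51 588
65+: 2 404 + 3 347 = 5 751
Old-age dependency ratio = 5 751 / 51 588 × 100 = 11

Old-age dependency ratio: 11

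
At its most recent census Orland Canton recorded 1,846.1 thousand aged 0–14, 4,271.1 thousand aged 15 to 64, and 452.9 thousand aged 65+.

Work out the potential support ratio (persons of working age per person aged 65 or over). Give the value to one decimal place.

Potential support ratio: 9.4

Potential support ratio = 4,271.1 / 452.9 = 9.4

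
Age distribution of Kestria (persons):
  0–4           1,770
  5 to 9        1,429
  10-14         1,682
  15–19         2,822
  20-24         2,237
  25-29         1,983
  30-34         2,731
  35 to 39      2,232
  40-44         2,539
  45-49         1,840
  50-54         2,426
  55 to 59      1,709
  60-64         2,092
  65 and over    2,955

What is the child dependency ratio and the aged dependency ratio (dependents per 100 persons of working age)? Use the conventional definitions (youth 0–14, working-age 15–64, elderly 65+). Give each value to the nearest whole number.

0–14: 1,770 + 1,429 + 1,682 = 4,881
15–64: 2,822 + 2,237 + 1,983 + 2,731 + 2,232 + 2,539 + 1,840 + 2,426 + 1,709 + 2,092 = 22,611
65+: 2,955
Youth dependency ratio = 4,881 / 22,611 × 100 = 22
Old-age dependency ratio = 2,955 / 22,611 × 100 = 13

Youth dependency ratio: 22
Old-age dependency ratio: 13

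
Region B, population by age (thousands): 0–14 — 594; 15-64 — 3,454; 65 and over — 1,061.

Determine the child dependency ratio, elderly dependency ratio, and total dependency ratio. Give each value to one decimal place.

Youth dependency ratio: 17.2
Old-age dependency ratio: 30.7
Total dependency ratio: 47.9

Youth dependency ratio = 594 / 3,454 × 100 = 17.2
Old-age dependency ratio = 1,061 / 3,454 × 100 = 30.7
Total dependency ratio = (594 + 1,061) / 3,454 × 100 = 1,655 / 3,454 × 100 = 47.9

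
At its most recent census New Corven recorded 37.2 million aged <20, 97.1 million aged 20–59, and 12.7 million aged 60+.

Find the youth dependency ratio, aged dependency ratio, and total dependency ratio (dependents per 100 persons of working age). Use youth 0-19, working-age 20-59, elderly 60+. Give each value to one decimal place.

Youth dependency ratio = 37.2 / 97.1 × 100 = 38.3
Old-age dependency ratio = 12.7 / 97.1 × 100 = 13.1
Total dependency ratio = (37.2 + 12.7) / 97.1 × 100 = 49.9 / 97.1 × 100 = 51.4

Youth dependency ratio: 38.3
Old-age dependency ratio: 13.1
Total dependency ratio: 51.4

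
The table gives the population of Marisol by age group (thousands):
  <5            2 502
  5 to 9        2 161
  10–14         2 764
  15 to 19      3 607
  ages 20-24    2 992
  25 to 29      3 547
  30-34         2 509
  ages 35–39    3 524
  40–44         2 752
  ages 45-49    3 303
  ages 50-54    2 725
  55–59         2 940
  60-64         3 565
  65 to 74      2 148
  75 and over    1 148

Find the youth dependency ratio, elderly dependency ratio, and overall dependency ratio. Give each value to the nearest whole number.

Youth dependency ratio: 24
Old-age dependency ratio: 10
Total dependency ratio: 34

0–14: 2 502 + 2 161 + 2 764 = 7 427
15–64: 3 607 + 2 992 + 3 547 + 2 509 + 3 524 + 2 752 + 3 303 + 2 725 + 2 940 + 3 565 = 31 464
65+: 2 148 + 1 148 = 3 296
Youth dependency ratio = 7 427 / 31 464 × 100 = 24
Old-age dependency ratio = 3 296 / 31 464 × 100 = 10
Total dependency ratio = (7 427 + 3 296) / 31 464 × 100 = 10 723 / 31 464 × 100 = 34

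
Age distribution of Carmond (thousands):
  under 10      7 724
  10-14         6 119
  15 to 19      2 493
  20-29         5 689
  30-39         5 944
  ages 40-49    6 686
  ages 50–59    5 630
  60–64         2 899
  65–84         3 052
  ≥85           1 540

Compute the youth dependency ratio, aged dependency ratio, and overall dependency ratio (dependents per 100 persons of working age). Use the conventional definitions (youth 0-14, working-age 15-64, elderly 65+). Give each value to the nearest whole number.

Youth dependency ratio: 47
Old-age dependency ratio: 16
Total dependency ratio: 63

0–14: 7 724 + 6 119 = 13 843
15–64: 2 493 + 5 689 + 5 944 + 6 686 + 5 630 + 2 899 = 29 341
65+: 3 052 + 1 540 = 4 592
Youth dependency ratio = 13 843 / 29 341 × 100 = 47
Old-age dependency ratio = 4 592 / 29 341 × 100 = 16
Total dependency ratio = (13 843 + 4 592) / 29 341 × 100 = 18 435 / 29 341 × 100 = 63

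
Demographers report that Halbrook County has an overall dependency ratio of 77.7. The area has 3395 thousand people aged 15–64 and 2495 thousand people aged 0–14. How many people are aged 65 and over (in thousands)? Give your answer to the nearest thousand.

Aged 65 and over: 143

Total dependency ratio = (youth + elderly) / working-age × 100
77.7 = (2495 + E) / 3395 × 100
⇒ 143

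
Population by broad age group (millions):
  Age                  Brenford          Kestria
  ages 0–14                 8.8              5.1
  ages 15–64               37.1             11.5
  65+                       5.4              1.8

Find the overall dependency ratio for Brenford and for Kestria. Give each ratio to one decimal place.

Brenford: (8.8 + 5.4) / 37.1 × 100 = 14.2 / 37.1 × 100 = 38.3
Kestria: (5.1 + 1.8) / 11.5 × 100 = 6.9 / 11.5 × 100 = 60.0

Brenford: 38.3
Kestria: 60.0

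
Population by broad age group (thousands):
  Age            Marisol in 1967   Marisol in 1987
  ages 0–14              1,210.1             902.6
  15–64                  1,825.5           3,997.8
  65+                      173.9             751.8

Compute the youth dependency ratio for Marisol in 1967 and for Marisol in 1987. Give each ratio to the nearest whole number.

Marisol in 1967: 66
Marisol in 1987: 23

Marisol in 1967: 1,210.1 / 1,825.5 × 100 = 66
Marisol in 1987: 902.6 / 3,997.8 × 100 = 23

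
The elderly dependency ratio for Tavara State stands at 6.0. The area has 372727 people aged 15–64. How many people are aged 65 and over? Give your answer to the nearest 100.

Aged 65 and over: 22400

Old-age dependency ratio = elderly / working-age × 100
6.0 = E / 372727 × 100
⇒ 22400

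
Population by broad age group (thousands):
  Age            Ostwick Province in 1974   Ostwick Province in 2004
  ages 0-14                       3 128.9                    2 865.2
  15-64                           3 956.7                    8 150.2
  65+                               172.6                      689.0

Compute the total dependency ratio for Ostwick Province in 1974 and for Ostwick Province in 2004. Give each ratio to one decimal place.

Ostwick Province in 1974: (3 128.9 + 172.6) / 3 956.7 × 100 = 3 301.5 / 3 956.7 × 100 = 83.4
Ostwick Province in 2004: (2 865.2 + 689.0) / 8 150.2 × 100 = 3 554.2 / 8 150.2 × 100 = 43.6

Ostwick Province in 1974: 83.4
Ostwick Province in 2004: 43.6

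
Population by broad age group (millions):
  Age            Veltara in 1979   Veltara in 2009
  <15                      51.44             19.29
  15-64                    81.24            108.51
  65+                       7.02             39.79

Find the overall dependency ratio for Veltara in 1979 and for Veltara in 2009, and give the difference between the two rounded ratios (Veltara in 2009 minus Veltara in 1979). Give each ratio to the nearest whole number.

Veltara in 1979: (51.44 + 7.02) / 81.24 × 100 = 58.46 / 81.24 × 100 = 72
Veltara in 2009: (19.29 + 39.79) / 108.51 × 100 = 59.08 / 108.51 × 100 = 54

Veltara in 1979: 72
Veltara in 2009: 54
Difference: -18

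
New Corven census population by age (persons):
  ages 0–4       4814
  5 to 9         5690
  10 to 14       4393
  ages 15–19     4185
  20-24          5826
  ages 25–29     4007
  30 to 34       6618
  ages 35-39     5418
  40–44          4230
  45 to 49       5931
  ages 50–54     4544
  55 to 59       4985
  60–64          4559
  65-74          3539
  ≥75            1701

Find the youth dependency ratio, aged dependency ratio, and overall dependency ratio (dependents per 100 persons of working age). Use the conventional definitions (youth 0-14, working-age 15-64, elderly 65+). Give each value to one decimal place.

Youth dependency ratio: 29.6
Old-age dependency ratio: 10.4
Total dependency ratio: 40.0

0–14: 4814 + 5690 + 4393 = 14897
15–64: 4185 + 5826 + 4007 + 6618 + 5418 + 4230 + 5931 + 4544 + 4985 + 4559 = 50303
65+: 3539 + 1701 = 5240
Youth dependency ratio = 14897 / 50303 × 100 = 29.6
Old-age dependency ratio = 5240 / 50303 × 100 = 10.4
Total dependency ratio = (14897 + 5240) / 50303 × 100 = 20137 / 50303 × 100 = 40.0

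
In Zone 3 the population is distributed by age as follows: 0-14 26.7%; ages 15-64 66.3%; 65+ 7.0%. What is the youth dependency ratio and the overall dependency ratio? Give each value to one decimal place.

Youth dependency ratio = 26.7 / 66.3 × 100 = 40.3
Total dependency ratio = (26.7 + 7.0) / 66.3 × 100 = 33.7 / 66.3 × 100 = 50.8

Youth dependency ratio: 40.3
Total dependency ratio: 50.8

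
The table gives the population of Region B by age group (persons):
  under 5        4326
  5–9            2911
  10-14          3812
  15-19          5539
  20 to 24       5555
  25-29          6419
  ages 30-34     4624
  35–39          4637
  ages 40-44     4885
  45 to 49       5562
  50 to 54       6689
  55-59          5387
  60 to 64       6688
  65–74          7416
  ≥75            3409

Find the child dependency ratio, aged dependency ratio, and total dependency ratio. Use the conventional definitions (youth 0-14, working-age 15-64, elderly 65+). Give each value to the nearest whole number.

Youth dependency ratio: 20
Old-age dependency ratio: 19
Total dependency ratio: 39

0–14: 4326 + 2911 + 3812 = 11049
15–64: 5539 + 5555 + 6419 + 4624 + 4637 + 4885 + 5562 + 6689 + 5387 + 6688 = 55985
65+: 7416 + 3409 = 10825
Youth dependency ratio = 11049 / 55985 × 100 = 20
Old-age dependency ratio = 10825 / 55985 × 100 = 19
Total dependency ratio = (11049 + 10825) / 55985 × 100 = 21874 / 55985 × 100 = 39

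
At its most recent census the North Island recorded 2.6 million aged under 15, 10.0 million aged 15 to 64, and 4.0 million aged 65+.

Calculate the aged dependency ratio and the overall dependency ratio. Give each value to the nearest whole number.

Old-age dependency ratio = 4.0 / 10.0 × 100 = 40
Total dependency ratio = (2.6 + 4.0) / 10.0 × 100 = 6.6 / 10.0 × 100 = 66

Old-age dependency ratio: 40
Total dependency ratio: 66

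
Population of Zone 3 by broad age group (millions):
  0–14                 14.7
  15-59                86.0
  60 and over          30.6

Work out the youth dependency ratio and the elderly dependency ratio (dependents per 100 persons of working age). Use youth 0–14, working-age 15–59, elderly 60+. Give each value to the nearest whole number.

Youth dependency ratio: 17
Old-age dependency ratio: 36

Youth dependency ratio = 14.7 / 86.0 × 100 = 17
Old-age dependency ratio = 30.6 / 86.0 × 100 = 36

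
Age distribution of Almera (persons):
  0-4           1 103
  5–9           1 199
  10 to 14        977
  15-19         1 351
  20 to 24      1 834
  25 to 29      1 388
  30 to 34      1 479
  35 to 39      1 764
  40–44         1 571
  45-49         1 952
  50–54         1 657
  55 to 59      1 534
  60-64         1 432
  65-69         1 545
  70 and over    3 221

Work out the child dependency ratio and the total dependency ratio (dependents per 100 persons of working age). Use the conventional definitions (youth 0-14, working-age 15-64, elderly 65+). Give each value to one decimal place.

0–14: 1 103 + 1 199 + 977 = 3 279
15–64: 1 351 + 1 834 + 1 388 + 1 479 + 1 764 + 1 571 + 1 952 + 1 657 + 1 534 + 1 432 = 15 962
65+: 1 545 + 3 221 = 4 766
Youth dependency ratio = 3 279 / 15 962 × 100 = 20.5
Total dependency ratio = (3 279 + 4 766) / 15 962 × 100 = 8 045 / 15 962 × 100 = 50.4

Youth dependency ratio: 20.5
Total dependency ratio: 50.4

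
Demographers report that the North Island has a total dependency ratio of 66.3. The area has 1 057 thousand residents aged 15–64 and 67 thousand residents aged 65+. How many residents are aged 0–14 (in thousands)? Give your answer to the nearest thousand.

Aged 0–14: 634

Total dependency ratio = (youth + elderly) / working-age × 100
66.3 = (Y + 67) / 1 057 × 100
⇒ 634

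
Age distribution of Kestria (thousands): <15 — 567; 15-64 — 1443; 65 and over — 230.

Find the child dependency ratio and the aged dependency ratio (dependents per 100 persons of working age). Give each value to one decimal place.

Youth dependency ratio: 39.3
Old-age dependency ratio: 15.9

Youth dependency ratio = 567 / 1443 × 100 = 39.3
Old-age dependency ratio = 230 / 1443 × 100 = 15.9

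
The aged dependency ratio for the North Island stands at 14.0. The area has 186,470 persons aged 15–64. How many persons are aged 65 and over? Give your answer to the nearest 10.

Aged 65 and over: 26,110

Old-age dependency ratio = elderly / working-age × 100
14.0 = E / 186,470 × 100
⇒ 26,110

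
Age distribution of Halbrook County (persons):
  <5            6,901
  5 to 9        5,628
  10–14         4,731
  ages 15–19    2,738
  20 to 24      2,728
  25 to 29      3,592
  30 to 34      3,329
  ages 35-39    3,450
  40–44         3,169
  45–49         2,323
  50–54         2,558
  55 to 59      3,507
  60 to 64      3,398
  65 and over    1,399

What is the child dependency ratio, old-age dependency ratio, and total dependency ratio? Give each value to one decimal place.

0–14: 6,901 + 5,628 + 4,731 = 17,260
15–64: 2,738 + 2,728 + 3,592 + 3,329 + 3,450 + 3,169 + 2,323 + 2,558 + 3,507 + 3,398 = 30,792
65+: 1,399
Youth dependency ratio = 17,260 / 30,792 × 100 = 56.1
Old-age dependency ratio = 1,399 / 30,792 × 100 = 4.5
Total dependency ratio = (17,260 + 1,399) / 30,792 × 100 = 18,659 / 30,792 × 100 = 60.6

Youth dependency ratio: 56.1
Old-age dependency ratio: 4.5
Total dependency ratio: 60.6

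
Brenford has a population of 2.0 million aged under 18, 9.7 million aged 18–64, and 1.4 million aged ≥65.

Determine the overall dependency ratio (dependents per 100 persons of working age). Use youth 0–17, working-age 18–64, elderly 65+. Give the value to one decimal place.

Total dependency ratio: 35.1

Total dependency ratio = (2.0 + 1.4) / 9.7 × 100 = 3.4 / 9.7 × 100 = 35.1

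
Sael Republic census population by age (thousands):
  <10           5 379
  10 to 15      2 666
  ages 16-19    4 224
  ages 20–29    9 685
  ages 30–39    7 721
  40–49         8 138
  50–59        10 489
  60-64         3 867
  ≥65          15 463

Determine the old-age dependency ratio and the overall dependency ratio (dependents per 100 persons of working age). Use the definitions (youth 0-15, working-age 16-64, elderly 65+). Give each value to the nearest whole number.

0–15: 5 379 + 2 666 = 8 045
16–64: 4 224 + 9 685 + 7 721 + 8 138 + 10 489 + 3 867 = 44 124
65+: 15 463
Old-age dependency ratio = 15 463 / 44 124 × 100 = 35
Total dependency ratio = (8 045 + 15 463) / 44 124 × 100 = 23 508 / 44 124 × 100 = 53

Old-age dependency ratio: 35
Total dependency ratio: 53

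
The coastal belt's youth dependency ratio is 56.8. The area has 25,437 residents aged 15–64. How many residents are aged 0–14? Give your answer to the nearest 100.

Aged 0–14: 14,400

Youth dependency ratio = youth / working-age × 100
56.8 = Y / 25,437 × 100
⇒ 14,400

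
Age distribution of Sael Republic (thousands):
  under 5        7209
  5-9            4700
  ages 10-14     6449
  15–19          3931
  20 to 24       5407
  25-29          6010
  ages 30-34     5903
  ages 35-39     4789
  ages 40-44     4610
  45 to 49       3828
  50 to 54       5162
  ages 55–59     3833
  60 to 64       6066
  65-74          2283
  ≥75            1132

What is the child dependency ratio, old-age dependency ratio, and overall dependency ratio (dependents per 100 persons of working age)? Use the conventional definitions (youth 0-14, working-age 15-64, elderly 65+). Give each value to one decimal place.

0–14: 7209 + 4700 + 6449 = 18358
15–64: 3931 + 5407 + 6010 + 5903 + 4789 + 4610 + 3828 + 5162 + 3833 + 6066 = 49539
65+: 2283 + 1132 = 3415
Youth dependency ratio = 18358 / 49539 × 100 = 37.1
Old-age dependency ratio = 3415 / 49539 × 100 = 6.9
Total dependency ratio = (18358 + 3415) / 49539 × 100 = 21773 / 49539 × 100 = 44.0

Youth dependency ratio: 37.1
Old-age dependency ratio: 6.9
Total dependency ratio: 44.0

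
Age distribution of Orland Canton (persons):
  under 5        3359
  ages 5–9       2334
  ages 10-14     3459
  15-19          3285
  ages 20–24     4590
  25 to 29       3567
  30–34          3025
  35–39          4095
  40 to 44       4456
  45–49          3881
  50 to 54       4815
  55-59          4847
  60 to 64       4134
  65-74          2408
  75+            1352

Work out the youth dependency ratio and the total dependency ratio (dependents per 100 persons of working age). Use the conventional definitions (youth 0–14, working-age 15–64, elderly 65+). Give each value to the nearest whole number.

0–14: 3359 + 2334 + 3459 = 9152
15–64: 3285 + 4590 + 3567 + 3025 + 4095 + 4456 + 3881 + 4815 + 4847 + 4134 = 40695
65+: 2408 + 1352 = 3760
Youth dependency ratio = 9152 / 40695 × 100 = 22
Total dependency ratio = (9152 + 3760) / 40695 × 100 = 12912 / 40695 × 100 = 32

Youth dependency ratio: 22
Total dependency ratio: 32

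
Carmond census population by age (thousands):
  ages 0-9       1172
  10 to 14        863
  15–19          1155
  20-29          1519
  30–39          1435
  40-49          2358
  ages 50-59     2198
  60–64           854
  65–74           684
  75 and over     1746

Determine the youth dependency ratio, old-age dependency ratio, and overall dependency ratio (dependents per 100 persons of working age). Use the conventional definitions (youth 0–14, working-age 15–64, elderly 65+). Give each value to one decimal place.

Youth dependency ratio: 21.4
Old-age dependency ratio: 25.5
Total dependency ratio: 46.9

0–14: 1172 + 863 = 2035
15–64: 1155 + 1519 + 1435 + 2358 + 2198 + 854 = 9519
65+: 684 + 1746 = 2430
Youth dependency ratio = 2035 / 9519 × 100 = 21.4
Old-age dependency ratio = 2430 / 9519 × 100 = 25.5
Total dependency ratio = (2035 + 2430) / 9519 × 100 = 4465 / 9519 × 100 = 46.9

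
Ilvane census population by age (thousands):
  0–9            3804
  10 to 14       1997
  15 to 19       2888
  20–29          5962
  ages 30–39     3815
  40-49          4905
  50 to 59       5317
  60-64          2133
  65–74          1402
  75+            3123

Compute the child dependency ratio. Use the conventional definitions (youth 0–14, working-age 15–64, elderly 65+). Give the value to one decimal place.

0–14: 3804 + 1997 = 5801
15–64: 2888 + 5962 + 3815 + 4905 + 5317 + 2133 = 25020
65+: 1402 + 3123 = 4525
Youth dependency ratio = 5801 / 25020 × 100 = 23.2

Youth dependency ratio: 23.2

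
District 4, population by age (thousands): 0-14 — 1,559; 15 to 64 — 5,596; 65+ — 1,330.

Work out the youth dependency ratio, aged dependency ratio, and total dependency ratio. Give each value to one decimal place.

Youth dependency ratio: 27.9
Old-age dependency ratio: 23.8
Total dependency ratio: 51.6

Youth dependency ratio = 1,559 / 5,596 × 100 = 27.9
Old-age dependency ratio = 1,330 / 5,596 × 100 = 23.8
Total dependency ratio = (1,559 + 1,330) / 5,596 × 100 = 2,889 / 5,596 × 100 = 51.6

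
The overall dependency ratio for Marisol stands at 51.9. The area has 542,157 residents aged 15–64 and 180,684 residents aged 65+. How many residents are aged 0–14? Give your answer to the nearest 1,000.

Total dependency ratio = (youth + elderly) / working-age × 100
51.9 = (Y + 180,684) / 542,157 × 100
⇒ 101,000

Aged 0–14: 101,000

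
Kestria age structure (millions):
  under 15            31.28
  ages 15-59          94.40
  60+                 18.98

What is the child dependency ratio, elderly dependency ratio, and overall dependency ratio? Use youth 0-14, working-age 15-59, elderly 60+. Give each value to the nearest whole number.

Youth dependency ratio = 31.28 / 94.40 × 100 = 33
Old-age dependency ratio = 18.98 / 94.40 × 100 = 20
Total dependency ratio = (31.28 + 18.98) / 94.40 × 100 = 50.26 / 94.40 × 100 = 53

Youth dependency ratio: 33
Old-age dependency ratio: 20
Total dependency ratio: 53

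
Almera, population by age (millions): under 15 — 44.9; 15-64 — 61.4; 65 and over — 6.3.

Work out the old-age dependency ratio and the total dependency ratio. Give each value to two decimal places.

Old-age dependency ratio: 10.26
Total dependency ratio: 83.39

Old-age dependency ratio = 6.3 / 61.4 × 100 = 10.26
Total dependency ratio = (44.9 + 6.3) / 61.4 × 100 = 51.2 / 61.4 × 100 = 83.39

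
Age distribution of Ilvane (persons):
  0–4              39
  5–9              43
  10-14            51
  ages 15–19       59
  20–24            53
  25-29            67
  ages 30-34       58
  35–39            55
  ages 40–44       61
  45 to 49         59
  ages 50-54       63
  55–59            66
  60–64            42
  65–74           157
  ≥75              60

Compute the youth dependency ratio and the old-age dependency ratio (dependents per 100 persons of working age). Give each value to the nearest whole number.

0–14: 39 + 43 + 51 = 133
15–64: 59 + 53 + 67 + 58 + 55 + 61 + 59 + 63 + 66 + 42 = 583
65+: 157 + 60 = 217
Youth dependency ratio = 133 / 583 × 100 = 23
Old-age dependency ratio = 217 / 583 × 100 = 37

Youth dependency ratio: 23
Old-age dependency ratio: 37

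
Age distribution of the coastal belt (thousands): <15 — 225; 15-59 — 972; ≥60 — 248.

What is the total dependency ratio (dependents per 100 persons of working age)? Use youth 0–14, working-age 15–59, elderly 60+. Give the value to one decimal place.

Total dependency ratio = (225 + 248) / 972 × 100 = 473 / 972 × 100 = 48.7

Total dependency ratio: 48.7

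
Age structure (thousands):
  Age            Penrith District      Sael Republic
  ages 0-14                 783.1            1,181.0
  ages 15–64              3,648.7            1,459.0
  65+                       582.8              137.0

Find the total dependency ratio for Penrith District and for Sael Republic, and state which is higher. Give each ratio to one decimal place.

Penrith District: (783.1 + 582.8) / 3,648.7 × 100 = 1,365.9 / 3,648.7 × 100 = 37.4
Sael Republic: (1,181.0 + 137.0) / 1,459.0 × 100 = 1,318.0 / 1,459.0 × 100 = 90.3

Penrith District: 37.4
Sael Republic: 90.3
Higher: Sael Republic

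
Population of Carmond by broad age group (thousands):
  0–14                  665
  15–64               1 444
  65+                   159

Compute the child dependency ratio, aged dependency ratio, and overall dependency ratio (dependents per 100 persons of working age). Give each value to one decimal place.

Youth dependency ratio = 665 / 1 444 × 100 = 46.1
Old-age dependency ratio = 159 / 1 444 × 100 = 11.0
Total dependency ratio = (665 + 159) / 1 444 × 100 = 824 / 1 444 × 100 = 57.1

Youth dependency ratio: 46.1
Old-age dependency ratio: 11.0
Total dependency ratio: 57.1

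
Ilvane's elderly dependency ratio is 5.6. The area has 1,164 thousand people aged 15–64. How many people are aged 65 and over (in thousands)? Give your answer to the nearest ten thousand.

Old-age dependency ratio = elderly / working-age × 100
5.6 = E / 1,164 × 100
⇒ 70

Aged 65 and over: 70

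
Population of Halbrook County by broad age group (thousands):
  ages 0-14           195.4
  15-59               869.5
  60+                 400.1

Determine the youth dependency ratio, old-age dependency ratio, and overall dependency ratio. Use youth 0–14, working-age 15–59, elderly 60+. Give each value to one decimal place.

Youth dependency ratio = 195.4 / 869.5 × 100 = 22.5
Old-age dependency ratio = 400.1 / 869.5 × 100 = 46.0
Total dependency ratio = (195.4 + 400.1) / 869.5 × 100 = 595.5 / 869.5 × 100 = 68.5

Youth dependency ratio: 22.5
Old-age dependency ratio: 46.0
Total dependency ratio: 68.5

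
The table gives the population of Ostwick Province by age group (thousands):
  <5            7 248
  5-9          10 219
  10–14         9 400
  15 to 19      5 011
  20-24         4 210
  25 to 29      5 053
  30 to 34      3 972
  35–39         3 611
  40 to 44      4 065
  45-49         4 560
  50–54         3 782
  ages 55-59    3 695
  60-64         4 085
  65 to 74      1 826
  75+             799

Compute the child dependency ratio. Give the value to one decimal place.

0–14: 7 248 + 10 219 + 9 400 = 26 867
15–64: 5 011 + 4 210 + 5 053 + 3 972 + 3 611 + 4 065 + 4 560 + 3 782 + 3 695 + 4 085 = 42 044
65+: 1 826 + 799 = 2 625
Youth dependency ratio = 26 867 / 42 044 × 100 = 63.9

Youth dependency ratio: 63.9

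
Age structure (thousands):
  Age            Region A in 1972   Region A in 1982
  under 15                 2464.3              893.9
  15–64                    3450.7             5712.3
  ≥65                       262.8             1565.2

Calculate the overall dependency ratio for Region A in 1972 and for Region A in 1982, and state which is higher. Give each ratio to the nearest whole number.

Region A in 1972: (2464.3 + 262.8) / 3450.7 × 100 = 2727.1 / 3450.7 × 100 = 79
Region A in 1982: (893.9 + 1565.2) / 5712.3 × 100 = 2459.1 / 5712.3 × 100 = 43

Region A in 1972: 79
Region A in 1982: 43
Higher: Region A in 1972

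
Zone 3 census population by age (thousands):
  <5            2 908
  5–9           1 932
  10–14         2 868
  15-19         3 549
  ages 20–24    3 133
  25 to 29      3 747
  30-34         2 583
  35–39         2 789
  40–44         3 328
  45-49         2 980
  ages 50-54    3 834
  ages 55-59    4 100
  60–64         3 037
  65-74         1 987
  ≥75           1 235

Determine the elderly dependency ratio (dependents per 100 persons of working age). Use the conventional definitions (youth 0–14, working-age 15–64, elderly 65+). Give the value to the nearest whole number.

0–14: 2 908 + 1 932 + 2 868 = 7 708
15–64: 3 549 + 3 133 + 3 747 + 2 583 + 2 789 + 3 328 + 2 980 + 3 834 + 4 100 + 3 037 = 33 080
65+: 1 987 + 1 235 = 3 222
Old-age dependency ratio = 3 222 / 33 080 × 100 = 10

Old-age dependency ratio: 10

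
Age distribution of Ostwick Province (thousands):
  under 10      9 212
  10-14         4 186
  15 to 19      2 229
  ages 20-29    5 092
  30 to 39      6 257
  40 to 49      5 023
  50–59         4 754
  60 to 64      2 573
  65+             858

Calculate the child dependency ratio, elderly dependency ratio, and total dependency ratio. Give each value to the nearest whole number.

Youth dependency ratio: 52
Old-age dependency ratio: 3
Total dependency ratio: 55

0–14: 9 212 + 4 186 = 13 398
15–64: 2 229 + 5 092 + 6 257 + 5 023 + 4 754 + 2 573 = 25 928
65+: 858
Youth dependency ratio = 13 398 / 25 928 × 100 = 52
Old-age dependency ratio = 858 / 25 928 × 100 = 3
Total dependency ratio = (13 398 + 858) / 25 928 × 100 = 14 256 / 25 928 × 100 = 55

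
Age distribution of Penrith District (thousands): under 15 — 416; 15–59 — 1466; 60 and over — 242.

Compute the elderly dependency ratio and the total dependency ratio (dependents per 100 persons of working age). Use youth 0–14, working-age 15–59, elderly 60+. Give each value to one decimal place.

Old-age dependency ratio: 16.5
Total dependency ratio: 44.9

Old-age dependency ratio = 242 / 1466 × 100 = 16.5
Total dependency ratio = (416 + 242) / 1466 × 100 = 658 / 1466 × 100 = 44.9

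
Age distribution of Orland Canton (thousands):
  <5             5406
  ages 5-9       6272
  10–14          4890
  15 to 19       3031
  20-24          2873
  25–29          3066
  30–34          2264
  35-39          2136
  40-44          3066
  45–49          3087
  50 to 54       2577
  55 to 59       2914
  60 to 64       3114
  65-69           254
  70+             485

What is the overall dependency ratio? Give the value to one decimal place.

Total dependency ratio: 61.5

0–14: 5406 + 6272 + 4890 = 16568
15–64: 3031 + 2873 + 3066 + 2264 + 2136 + 3066 + 3087 + 2577 + 2914 + 3114 = 28128
65+: 254 + 485 = 739
Total dependency ratio = (16568 + 739) / 28128 × 100 = 17307 / 28128 × 100 = 61.5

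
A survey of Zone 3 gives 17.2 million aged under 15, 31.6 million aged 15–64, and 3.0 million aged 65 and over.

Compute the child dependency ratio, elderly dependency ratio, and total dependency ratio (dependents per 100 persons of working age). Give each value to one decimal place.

Youth dependency ratio = 17.2 / 31.6 × 100 = 54.4
Old-age dependency ratio = 3.0 / 31.6 × 100 = 9.5
Total dependency ratio = (17.2 + 3.0) / 31.6 × 100 = 20.2 / 31.6 × 100 = 63.9

Youth dependency ratio: 54.4
Old-age dependency ratio: 9.5
Total dependency ratio: 63.9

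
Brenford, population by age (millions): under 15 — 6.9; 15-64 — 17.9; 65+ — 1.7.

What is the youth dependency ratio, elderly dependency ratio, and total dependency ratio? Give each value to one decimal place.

Youth dependency ratio: 38.5
Old-age dependency ratio: 9.5
Total dependency ratio: 48.0

Youth dependency ratio = 6.9 / 17.9 × 100 = 38.5
Old-age dependency ratio = 1.7 / 17.9 × 100 = 9.5
Total dependency ratio = (6.9 + 1.7) / 17.9 × 100 = 8.6 / 17.9 × 100 = 48.0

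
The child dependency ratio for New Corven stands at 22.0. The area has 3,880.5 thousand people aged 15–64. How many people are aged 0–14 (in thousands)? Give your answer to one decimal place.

Youth dependency ratio = youth / working-age × 100
22.0 = Y / 3,880.5 × 100
⇒ 853.7

Aged 0–14: 853.7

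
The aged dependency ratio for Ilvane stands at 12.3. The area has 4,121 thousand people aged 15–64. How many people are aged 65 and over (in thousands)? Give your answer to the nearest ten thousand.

Aged 65 and over: 510

Old-age dependency ratio = elderly / working-age × 100
12.3 = E / 4,121 × 100
⇒ 510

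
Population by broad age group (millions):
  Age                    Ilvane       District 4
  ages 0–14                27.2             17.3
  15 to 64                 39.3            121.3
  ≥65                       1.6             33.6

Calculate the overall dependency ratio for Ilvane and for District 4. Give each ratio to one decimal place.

Ilvane: (27.2 + 1.6) / 39.3 × 100 = 28.8 / 39.3 × 100 = 73.3
District 4: (17.3 + 33.6) / 121.3 × 100 = 50.9 / 121.3 × 100 = 42.0

Ilvane: 73.3
District 4: 42.0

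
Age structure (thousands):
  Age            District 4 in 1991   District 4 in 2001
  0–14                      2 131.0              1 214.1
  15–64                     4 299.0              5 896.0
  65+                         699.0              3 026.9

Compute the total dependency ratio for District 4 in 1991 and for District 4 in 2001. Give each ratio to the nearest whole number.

District 4 in 1991: 66
District 4 in 2001: 72

District 4 in 1991: (2 131.0 + 699.0) / 4 299.0 × 100 = 2 830.0 / 4 299.0 × 100 = 66
District 4 in 2001: (1 214.1 + 3 026.9) / 5 896.0 × 100 = 4 241.0 / 5 896.0 × 100 = 72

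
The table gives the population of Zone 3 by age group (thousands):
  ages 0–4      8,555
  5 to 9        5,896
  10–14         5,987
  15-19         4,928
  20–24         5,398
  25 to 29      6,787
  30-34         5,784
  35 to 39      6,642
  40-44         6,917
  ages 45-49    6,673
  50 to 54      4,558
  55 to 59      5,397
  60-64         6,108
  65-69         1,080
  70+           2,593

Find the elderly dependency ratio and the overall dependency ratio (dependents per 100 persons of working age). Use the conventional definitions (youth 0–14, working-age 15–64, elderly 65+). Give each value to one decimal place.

Old-age dependency ratio: 6.2
Total dependency ratio: 40.7

0–14: 8,555 + 5,896 + 5,987 = 20,438
15–64: 4,928 + 5,398 + 6,787 + 5,784 + 6,642 + 6,917 + 6,673 + 4,558 + 5,397 + 6,108 = 59,192
65+: 1,080 + 2,593 = 3,673
Old-age dependency ratio = 3,673 / 59,192 × 100 = 6.2
Total dependency ratio = (20,438 + 3,673) / 59,192 × 100 = 24,111 / 59,192 × 100 = 40.7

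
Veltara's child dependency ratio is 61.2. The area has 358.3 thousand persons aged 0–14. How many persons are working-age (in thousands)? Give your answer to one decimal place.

Youth dependency ratio = youth / working-age × 100
61.2 = 358.3 / W × 100
⇒ 585.5

Working-age: 585.5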